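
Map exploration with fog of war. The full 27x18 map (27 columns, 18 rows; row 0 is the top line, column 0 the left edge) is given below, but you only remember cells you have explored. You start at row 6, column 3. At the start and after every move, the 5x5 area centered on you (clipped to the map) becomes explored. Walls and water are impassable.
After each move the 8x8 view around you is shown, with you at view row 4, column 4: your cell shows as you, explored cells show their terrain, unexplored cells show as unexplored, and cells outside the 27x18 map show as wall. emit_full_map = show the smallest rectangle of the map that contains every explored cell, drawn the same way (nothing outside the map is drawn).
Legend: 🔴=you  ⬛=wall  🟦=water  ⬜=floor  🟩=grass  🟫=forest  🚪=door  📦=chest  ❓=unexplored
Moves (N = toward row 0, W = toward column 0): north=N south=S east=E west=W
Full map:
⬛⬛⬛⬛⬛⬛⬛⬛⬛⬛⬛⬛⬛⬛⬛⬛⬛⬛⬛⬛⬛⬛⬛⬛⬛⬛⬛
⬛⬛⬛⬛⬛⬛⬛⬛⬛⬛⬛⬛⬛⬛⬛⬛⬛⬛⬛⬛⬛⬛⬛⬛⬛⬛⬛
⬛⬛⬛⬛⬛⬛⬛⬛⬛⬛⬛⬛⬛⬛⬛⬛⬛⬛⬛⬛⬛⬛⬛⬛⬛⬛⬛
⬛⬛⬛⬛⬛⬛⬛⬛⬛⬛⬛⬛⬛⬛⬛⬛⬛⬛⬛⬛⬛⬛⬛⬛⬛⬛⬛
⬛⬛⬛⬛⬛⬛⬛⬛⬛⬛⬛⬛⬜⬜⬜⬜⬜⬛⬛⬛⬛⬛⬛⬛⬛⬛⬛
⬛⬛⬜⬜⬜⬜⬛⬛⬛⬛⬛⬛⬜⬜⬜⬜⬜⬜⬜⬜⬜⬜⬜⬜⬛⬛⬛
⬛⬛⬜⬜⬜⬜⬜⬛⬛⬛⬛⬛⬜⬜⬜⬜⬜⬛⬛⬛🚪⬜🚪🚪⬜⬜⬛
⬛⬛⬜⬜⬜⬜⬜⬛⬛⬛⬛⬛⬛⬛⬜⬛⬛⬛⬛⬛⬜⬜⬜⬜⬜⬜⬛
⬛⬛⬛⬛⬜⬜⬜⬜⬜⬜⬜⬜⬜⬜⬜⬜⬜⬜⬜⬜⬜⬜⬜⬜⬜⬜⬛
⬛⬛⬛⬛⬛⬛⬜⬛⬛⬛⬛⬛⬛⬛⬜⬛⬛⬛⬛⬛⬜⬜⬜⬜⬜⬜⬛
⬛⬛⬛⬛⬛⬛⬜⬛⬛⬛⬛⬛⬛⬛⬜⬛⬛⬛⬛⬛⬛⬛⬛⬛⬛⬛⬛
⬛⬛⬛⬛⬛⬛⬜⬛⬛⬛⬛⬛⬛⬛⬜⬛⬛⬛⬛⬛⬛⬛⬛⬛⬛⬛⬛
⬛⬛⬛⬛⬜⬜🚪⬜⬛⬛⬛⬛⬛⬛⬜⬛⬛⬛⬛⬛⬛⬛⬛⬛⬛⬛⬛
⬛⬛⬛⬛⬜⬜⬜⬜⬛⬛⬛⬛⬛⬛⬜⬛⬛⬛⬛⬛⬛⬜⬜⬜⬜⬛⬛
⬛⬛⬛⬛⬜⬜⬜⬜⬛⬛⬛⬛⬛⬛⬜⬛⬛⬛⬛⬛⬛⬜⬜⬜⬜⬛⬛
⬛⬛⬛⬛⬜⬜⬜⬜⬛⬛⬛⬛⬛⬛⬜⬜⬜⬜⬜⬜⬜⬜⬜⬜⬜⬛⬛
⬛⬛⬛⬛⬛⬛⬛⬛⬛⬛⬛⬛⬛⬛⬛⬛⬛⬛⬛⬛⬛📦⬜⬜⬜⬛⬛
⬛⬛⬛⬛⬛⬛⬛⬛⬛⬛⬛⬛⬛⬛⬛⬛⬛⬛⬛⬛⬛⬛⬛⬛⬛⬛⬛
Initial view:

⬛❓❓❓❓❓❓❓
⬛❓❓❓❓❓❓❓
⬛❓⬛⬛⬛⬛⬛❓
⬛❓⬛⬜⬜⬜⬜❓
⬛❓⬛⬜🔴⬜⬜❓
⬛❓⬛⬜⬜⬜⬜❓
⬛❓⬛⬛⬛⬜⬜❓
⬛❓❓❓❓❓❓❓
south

⬛❓❓❓❓❓❓❓
⬛❓⬛⬛⬛⬛⬛❓
⬛❓⬛⬜⬜⬜⬜❓
⬛❓⬛⬜⬜⬜⬜❓
⬛❓⬛⬜🔴⬜⬜❓
⬛❓⬛⬛⬛⬜⬜❓
⬛❓⬛⬛⬛⬛⬛❓
⬛❓❓❓❓❓❓❓

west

⬛⬛❓❓❓❓❓❓
⬛⬛❓⬛⬛⬛⬛⬛
⬛⬛⬛⬛⬜⬜⬜⬜
⬛⬛⬛⬛⬜⬜⬜⬜
⬛⬛⬛⬛🔴⬜⬜⬜
⬛⬛⬛⬛⬛⬛⬜⬜
⬛⬛⬛⬛⬛⬛⬛⬛
⬛⬛❓❓❓❓❓❓

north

⬛⬛❓❓❓❓❓❓
⬛⬛❓❓❓❓❓❓
⬛⬛⬛⬛⬛⬛⬛⬛
⬛⬛⬛⬛⬜⬜⬜⬜
⬛⬛⬛⬛🔴⬜⬜⬜
⬛⬛⬛⬛⬜⬜⬜⬜
⬛⬛⬛⬛⬛⬛⬜⬜
⬛⬛⬛⬛⬛⬛⬛⬛

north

⬛⬛❓❓❓❓❓❓
⬛⬛❓❓❓❓❓❓
⬛⬛⬛⬛⬛⬛⬛❓
⬛⬛⬛⬛⬛⬛⬛⬛
⬛⬛⬛⬛🔴⬜⬜⬜
⬛⬛⬛⬛⬜⬜⬜⬜
⬛⬛⬛⬛⬜⬜⬜⬜
⬛⬛⬛⬛⬛⬛⬜⬜

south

⬛⬛❓❓❓❓❓❓
⬛⬛⬛⬛⬛⬛⬛❓
⬛⬛⬛⬛⬛⬛⬛⬛
⬛⬛⬛⬛⬜⬜⬜⬜
⬛⬛⬛⬛🔴⬜⬜⬜
⬛⬛⬛⬛⬜⬜⬜⬜
⬛⬛⬛⬛⬛⬛⬜⬜
⬛⬛⬛⬛⬛⬛⬛⬛

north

⬛⬛❓❓❓❓❓❓
⬛⬛❓❓❓❓❓❓
⬛⬛⬛⬛⬛⬛⬛❓
⬛⬛⬛⬛⬛⬛⬛⬛
⬛⬛⬛⬛🔴⬜⬜⬜
⬛⬛⬛⬛⬜⬜⬜⬜
⬛⬛⬛⬛⬜⬜⬜⬜
⬛⬛⬛⬛⬛⬛⬜⬜

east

⬛❓❓❓❓❓❓❓
⬛❓❓❓❓❓❓❓
⬛⬛⬛⬛⬛⬛⬛❓
⬛⬛⬛⬛⬛⬛⬛❓
⬛⬛⬛⬜🔴⬜⬜❓
⬛⬛⬛⬜⬜⬜⬜❓
⬛⬛⬛⬜⬜⬜⬜❓
⬛⬛⬛⬛⬛⬜⬜❓

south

⬛❓❓❓❓❓❓❓
⬛⬛⬛⬛⬛⬛⬛❓
⬛⬛⬛⬛⬛⬛⬛❓
⬛⬛⬛⬜⬜⬜⬜❓
⬛⬛⬛⬜🔴⬜⬜❓
⬛⬛⬛⬜⬜⬜⬜❓
⬛⬛⬛⬛⬛⬜⬜❓
⬛⬛⬛⬛⬛⬛⬛❓

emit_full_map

⬛⬛⬛⬛⬛⬛
⬛⬛⬛⬛⬛⬛
⬛⬛⬜⬜⬜⬜
⬛⬛⬜🔴⬜⬜
⬛⬛⬜⬜⬜⬜
⬛⬛⬛⬛⬜⬜
⬛⬛⬛⬛⬛⬛

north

⬛❓❓❓❓❓❓❓
⬛❓❓❓❓❓❓❓
⬛⬛⬛⬛⬛⬛⬛❓
⬛⬛⬛⬛⬛⬛⬛❓
⬛⬛⬛⬜🔴⬜⬜❓
⬛⬛⬛⬜⬜⬜⬜❓
⬛⬛⬛⬜⬜⬜⬜❓
⬛⬛⬛⬛⬛⬜⬜❓

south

⬛❓❓❓❓❓❓❓
⬛⬛⬛⬛⬛⬛⬛❓
⬛⬛⬛⬛⬛⬛⬛❓
⬛⬛⬛⬜⬜⬜⬜❓
⬛⬛⬛⬜🔴⬜⬜❓
⬛⬛⬛⬜⬜⬜⬜❓
⬛⬛⬛⬛⬛⬜⬜❓
⬛⬛⬛⬛⬛⬛⬛❓

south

⬛⬛⬛⬛⬛⬛⬛❓
⬛⬛⬛⬛⬛⬛⬛❓
⬛⬛⬛⬜⬜⬜⬜❓
⬛⬛⬛⬜⬜⬜⬜❓
⬛⬛⬛⬜🔴⬜⬜❓
⬛⬛⬛⬛⬛⬜⬜❓
⬛⬛⬛⬛⬛⬛⬛❓
⬛❓❓❓❓❓❓❓


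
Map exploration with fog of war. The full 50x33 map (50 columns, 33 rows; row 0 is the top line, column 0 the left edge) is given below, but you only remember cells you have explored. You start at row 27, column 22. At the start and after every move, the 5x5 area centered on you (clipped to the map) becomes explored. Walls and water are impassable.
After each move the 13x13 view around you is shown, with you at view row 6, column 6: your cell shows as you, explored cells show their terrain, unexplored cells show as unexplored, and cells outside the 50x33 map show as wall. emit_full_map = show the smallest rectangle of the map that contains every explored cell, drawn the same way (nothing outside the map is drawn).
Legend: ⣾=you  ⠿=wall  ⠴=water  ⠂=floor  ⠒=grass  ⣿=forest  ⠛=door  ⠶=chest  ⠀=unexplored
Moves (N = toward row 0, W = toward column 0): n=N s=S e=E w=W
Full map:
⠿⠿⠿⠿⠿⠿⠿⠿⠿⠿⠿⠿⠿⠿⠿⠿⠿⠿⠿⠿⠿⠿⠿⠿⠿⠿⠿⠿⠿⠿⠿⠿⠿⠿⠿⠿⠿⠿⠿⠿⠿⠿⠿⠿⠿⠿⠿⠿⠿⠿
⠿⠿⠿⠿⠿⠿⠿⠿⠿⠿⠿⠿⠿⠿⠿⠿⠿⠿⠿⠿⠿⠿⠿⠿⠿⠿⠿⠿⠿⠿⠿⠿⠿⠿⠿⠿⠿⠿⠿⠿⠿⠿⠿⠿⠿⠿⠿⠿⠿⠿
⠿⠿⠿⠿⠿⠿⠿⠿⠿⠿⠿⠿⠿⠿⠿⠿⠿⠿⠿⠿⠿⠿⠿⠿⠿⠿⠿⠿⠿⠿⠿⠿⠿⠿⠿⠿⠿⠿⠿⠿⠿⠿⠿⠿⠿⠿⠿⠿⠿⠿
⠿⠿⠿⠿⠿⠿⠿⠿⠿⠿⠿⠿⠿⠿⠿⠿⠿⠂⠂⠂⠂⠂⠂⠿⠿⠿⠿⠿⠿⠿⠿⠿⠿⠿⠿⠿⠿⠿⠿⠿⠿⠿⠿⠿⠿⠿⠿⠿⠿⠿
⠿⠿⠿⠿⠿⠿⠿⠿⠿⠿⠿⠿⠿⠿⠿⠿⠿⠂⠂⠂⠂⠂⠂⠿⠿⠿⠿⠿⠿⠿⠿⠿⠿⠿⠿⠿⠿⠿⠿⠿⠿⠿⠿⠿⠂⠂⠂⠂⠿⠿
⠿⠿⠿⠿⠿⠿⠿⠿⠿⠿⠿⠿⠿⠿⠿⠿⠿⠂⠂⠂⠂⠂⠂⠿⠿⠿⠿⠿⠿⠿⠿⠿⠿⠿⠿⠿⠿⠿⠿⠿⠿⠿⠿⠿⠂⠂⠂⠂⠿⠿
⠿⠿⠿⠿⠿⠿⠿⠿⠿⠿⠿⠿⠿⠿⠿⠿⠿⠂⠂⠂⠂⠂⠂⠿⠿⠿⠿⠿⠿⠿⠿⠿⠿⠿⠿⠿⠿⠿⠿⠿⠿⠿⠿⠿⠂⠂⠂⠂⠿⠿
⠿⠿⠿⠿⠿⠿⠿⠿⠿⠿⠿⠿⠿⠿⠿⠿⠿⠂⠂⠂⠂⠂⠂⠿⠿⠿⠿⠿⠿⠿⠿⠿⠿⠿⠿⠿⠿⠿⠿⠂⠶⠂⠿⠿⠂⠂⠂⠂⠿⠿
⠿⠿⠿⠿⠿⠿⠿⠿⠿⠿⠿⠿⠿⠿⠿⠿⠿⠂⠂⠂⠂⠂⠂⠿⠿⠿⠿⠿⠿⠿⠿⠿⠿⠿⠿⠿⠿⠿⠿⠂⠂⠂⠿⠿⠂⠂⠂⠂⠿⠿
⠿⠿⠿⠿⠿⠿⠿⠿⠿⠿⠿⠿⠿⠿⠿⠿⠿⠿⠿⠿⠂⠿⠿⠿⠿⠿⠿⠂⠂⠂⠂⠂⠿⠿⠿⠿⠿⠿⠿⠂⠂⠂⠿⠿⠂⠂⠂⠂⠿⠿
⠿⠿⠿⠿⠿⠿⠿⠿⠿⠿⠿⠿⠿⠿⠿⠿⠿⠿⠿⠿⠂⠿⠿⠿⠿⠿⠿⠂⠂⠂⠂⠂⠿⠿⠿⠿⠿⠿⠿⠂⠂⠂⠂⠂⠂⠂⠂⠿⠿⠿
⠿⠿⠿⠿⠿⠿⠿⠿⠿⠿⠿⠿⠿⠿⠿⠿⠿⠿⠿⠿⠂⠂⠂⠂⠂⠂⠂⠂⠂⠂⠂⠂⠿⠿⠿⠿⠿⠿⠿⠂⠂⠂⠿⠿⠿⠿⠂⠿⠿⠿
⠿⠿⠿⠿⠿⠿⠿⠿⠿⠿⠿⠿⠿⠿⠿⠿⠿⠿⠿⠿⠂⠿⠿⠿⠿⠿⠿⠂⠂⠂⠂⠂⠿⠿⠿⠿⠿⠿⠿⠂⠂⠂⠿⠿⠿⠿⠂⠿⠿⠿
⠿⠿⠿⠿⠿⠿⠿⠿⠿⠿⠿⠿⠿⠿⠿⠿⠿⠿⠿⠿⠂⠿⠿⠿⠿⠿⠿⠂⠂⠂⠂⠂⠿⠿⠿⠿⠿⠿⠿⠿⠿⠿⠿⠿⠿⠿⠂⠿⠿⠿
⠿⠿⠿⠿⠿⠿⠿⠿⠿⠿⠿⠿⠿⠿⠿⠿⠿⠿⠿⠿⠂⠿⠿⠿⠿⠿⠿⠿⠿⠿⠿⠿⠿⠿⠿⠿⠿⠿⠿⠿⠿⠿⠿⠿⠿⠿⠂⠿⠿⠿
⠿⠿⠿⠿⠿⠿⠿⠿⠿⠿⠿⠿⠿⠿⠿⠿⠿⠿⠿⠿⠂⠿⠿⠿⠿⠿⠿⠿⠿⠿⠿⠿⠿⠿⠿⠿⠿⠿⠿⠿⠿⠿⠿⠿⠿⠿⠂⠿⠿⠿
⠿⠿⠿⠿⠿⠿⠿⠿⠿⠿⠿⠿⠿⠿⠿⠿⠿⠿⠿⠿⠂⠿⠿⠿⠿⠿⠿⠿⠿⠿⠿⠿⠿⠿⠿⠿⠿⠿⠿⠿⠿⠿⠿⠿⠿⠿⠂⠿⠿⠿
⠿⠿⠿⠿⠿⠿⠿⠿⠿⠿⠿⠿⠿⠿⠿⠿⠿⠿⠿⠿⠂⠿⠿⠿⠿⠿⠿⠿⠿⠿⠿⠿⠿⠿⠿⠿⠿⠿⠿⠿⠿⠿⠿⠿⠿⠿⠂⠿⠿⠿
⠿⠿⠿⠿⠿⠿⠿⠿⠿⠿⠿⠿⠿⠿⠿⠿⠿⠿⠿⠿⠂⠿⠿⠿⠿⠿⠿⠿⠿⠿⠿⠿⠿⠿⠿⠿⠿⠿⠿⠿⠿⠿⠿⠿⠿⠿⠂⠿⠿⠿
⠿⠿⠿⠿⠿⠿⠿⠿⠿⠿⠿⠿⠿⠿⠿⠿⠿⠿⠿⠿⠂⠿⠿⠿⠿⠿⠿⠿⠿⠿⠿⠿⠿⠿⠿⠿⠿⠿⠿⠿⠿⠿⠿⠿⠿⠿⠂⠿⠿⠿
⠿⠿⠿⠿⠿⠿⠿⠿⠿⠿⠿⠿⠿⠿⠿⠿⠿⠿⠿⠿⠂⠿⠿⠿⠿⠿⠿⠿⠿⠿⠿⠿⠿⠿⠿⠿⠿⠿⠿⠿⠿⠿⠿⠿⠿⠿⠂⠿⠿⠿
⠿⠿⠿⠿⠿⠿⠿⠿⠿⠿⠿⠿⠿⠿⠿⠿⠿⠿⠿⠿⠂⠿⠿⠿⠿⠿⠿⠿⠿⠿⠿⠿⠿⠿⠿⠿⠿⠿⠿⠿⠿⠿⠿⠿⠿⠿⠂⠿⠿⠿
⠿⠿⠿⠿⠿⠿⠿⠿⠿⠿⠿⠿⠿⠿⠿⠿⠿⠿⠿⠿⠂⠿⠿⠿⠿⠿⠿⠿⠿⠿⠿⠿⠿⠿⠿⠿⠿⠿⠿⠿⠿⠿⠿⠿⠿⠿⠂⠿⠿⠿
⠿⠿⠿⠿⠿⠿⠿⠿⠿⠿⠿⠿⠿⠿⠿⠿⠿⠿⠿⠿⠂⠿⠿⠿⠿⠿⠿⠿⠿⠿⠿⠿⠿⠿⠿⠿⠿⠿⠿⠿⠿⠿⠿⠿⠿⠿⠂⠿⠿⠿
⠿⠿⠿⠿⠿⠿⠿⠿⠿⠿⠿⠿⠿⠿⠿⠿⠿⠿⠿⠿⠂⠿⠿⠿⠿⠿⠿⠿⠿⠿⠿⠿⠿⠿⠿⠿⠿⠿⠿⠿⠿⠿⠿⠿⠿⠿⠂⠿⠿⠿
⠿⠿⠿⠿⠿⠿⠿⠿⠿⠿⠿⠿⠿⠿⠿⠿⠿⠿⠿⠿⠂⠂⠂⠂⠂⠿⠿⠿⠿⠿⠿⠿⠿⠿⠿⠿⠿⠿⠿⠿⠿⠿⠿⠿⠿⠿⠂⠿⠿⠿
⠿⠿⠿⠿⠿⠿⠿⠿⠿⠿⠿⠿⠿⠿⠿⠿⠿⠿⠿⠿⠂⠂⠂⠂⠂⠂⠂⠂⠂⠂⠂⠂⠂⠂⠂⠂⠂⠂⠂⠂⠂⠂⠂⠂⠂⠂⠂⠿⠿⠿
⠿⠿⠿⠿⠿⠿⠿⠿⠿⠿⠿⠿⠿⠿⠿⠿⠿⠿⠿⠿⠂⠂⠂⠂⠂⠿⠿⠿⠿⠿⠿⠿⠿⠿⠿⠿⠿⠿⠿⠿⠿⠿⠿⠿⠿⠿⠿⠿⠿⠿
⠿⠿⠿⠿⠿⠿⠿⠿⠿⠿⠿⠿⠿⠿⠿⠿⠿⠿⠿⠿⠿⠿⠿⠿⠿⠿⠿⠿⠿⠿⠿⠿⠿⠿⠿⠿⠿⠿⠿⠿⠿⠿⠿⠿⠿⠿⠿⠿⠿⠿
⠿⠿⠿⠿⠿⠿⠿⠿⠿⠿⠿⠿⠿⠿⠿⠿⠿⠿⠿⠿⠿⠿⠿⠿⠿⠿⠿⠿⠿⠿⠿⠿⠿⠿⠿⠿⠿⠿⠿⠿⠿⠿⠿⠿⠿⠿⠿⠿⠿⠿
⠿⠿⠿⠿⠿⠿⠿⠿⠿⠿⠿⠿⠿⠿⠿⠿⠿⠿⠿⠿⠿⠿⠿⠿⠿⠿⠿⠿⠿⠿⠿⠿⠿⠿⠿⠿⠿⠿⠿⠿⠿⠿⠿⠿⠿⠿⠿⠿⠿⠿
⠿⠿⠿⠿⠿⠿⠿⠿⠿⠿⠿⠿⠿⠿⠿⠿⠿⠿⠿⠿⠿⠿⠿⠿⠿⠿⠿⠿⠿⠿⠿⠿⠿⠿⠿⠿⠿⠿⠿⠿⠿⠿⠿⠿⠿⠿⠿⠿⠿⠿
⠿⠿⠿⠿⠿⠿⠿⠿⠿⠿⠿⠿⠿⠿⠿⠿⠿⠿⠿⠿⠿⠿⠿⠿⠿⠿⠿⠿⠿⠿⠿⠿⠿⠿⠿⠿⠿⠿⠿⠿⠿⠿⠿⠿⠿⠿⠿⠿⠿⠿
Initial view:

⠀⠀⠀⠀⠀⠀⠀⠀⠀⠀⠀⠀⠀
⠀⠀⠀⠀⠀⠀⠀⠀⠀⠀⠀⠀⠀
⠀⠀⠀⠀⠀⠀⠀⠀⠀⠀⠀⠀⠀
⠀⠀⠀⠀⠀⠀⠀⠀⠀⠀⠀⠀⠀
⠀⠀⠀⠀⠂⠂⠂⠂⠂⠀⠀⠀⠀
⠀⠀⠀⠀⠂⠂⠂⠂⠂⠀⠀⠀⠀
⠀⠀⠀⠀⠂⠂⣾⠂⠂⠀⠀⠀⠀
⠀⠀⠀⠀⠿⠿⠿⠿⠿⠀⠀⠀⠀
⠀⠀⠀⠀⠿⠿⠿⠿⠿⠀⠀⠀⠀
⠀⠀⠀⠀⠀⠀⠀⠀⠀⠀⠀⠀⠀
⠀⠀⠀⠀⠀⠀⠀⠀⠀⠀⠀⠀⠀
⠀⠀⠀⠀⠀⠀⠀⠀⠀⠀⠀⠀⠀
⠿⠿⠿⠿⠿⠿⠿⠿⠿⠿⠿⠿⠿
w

⠀⠀⠀⠀⠀⠀⠀⠀⠀⠀⠀⠀⠀
⠀⠀⠀⠀⠀⠀⠀⠀⠀⠀⠀⠀⠀
⠀⠀⠀⠀⠀⠀⠀⠀⠀⠀⠀⠀⠀
⠀⠀⠀⠀⠀⠀⠀⠀⠀⠀⠀⠀⠀
⠀⠀⠀⠀⠿⠂⠂⠂⠂⠂⠀⠀⠀
⠀⠀⠀⠀⠿⠂⠂⠂⠂⠂⠀⠀⠀
⠀⠀⠀⠀⠿⠂⣾⠂⠂⠂⠀⠀⠀
⠀⠀⠀⠀⠿⠿⠿⠿⠿⠿⠀⠀⠀
⠀⠀⠀⠀⠿⠿⠿⠿⠿⠿⠀⠀⠀
⠀⠀⠀⠀⠀⠀⠀⠀⠀⠀⠀⠀⠀
⠀⠀⠀⠀⠀⠀⠀⠀⠀⠀⠀⠀⠀
⠀⠀⠀⠀⠀⠀⠀⠀⠀⠀⠀⠀⠀
⠿⠿⠿⠿⠿⠿⠿⠿⠿⠿⠿⠿⠿

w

⠀⠀⠀⠀⠀⠀⠀⠀⠀⠀⠀⠀⠀
⠀⠀⠀⠀⠀⠀⠀⠀⠀⠀⠀⠀⠀
⠀⠀⠀⠀⠀⠀⠀⠀⠀⠀⠀⠀⠀
⠀⠀⠀⠀⠀⠀⠀⠀⠀⠀⠀⠀⠀
⠀⠀⠀⠀⠿⠿⠂⠂⠂⠂⠂⠀⠀
⠀⠀⠀⠀⠿⠿⠂⠂⠂⠂⠂⠀⠀
⠀⠀⠀⠀⠿⠿⣾⠂⠂⠂⠂⠀⠀
⠀⠀⠀⠀⠿⠿⠿⠿⠿⠿⠿⠀⠀
⠀⠀⠀⠀⠿⠿⠿⠿⠿⠿⠿⠀⠀
⠀⠀⠀⠀⠀⠀⠀⠀⠀⠀⠀⠀⠀
⠀⠀⠀⠀⠀⠀⠀⠀⠀⠀⠀⠀⠀
⠀⠀⠀⠀⠀⠀⠀⠀⠀⠀⠀⠀⠀
⠿⠿⠿⠿⠿⠿⠿⠿⠿⠿⠿⠿⠿

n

⠀⠀⠀⠀⠀⠀⠀⠀⠀⠀⠀⠀⠀
⠀⠀⠀⠀⠀⠀⠀⠀⠀⠀⠀⠀⠀
⠀⠀⠀⠀⠀⠀⠀⠀⠀⠀⠀⠀⠀
⠀⠀⠀⠀⠀⠀⠀⠀⠀⠀⠀⠀⠀
⠀⠀⠀⠀⠿⠿⠂⠿⠿⠀⠀⠀⠀
⠀⠀⠀⠀⠿⠿⠂⠂⠂⠂⠂⠀⠀
⠀⠀⠀⠀⠿⠿⣾⠂⠂⠂⠂⠀⠀
⠀⠀⠀⠀⠿⠿⠂⠂⠂⠂⠂⠀⠀
⠀⠀⠀⠀⠿⠿⠿⠿⠿⠿⠿⠀⠀
⠀⠀⠀⠀⠿⠿⠿⠿⠿⠿⠿⠀⠀
⠀⠀⠀⠀⠀⠀⠀⠀⠀⠀⠀⠀⠀
⠀⠀⠀⠀⠀⠀⠀⠀⠀⠀⠀⠀⠀
⠀⠀⠀⠀⠀⠀⠀⠀⠀⠀⠀⠀⠀

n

⠀⠀⠀⠀⠀⠀⠀⠀⠀⠀⠀⠀⠀
⠀⠀⠀⠀⠀⠀⠀⠀⠀⠀⠀⠀⠀
⠀⠀⠀⠀⠀⠀⠀⠀⠀⠀⠀⠀⠀
⠀⠀⠀⠀⠀⠀⠀⠀⠀⠀⠀⠀⠀
⠀⠀⠀⠀⠿⠿⠂⠿⠿⠀⠀⠀⠀
⠀⠀⠀⠀⠿⠿⠂⠿⠿⠀⠀⠀⠀
⠀⠀⠀⠀⠿⠿⣾⠂⠂⠂⠂⠀⠀
⠀⠀⠀⠀⠿⠿⠂⠂⠂⠂⠂⠀⠀
⠀⠀⠀⠀⠿⠿⠂⠂⠂⠂⠂⠀⠀
⠀⠀⠀⠀⠿⠿⠿⠿⠿⠿⠿⠀⠀
⠀⠀⠀⠀⠿⠿⠿⠿⠿⠿⠿⠀⠀
⠀⠀⠀⠀⠀⠀⠀⠀⠀⠀⠀⠀⠀
⠀⠀⠀⠀⠀⠀⠀⠀⠀⠀⠀⠀⠀

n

⠀⠀⠀⠀⠀⠀⠀⠀⠀⠀⠀⠀⠀
⠀⠀⠀⠀⠀⠀⠀⠀⠀⠀⠀⠀⠀
⠀⠀⠀⠀⠀⠀⠀⠀⠀⠀⠀⠀⠀
⠀⠀⠀⠀⠀⠀⠀⠀⠀⠀⠀⠀⠀
⠀⠀⠀⠀⠿⠿⠂⠿⠿⠀⠀⠀⠀
⠀⠀⠀⠀⠿⠿⠂⠿⠿⠀⠀⠀⠀
⠀⠀⠀⠀⠿⠿⣾⠿⠿⠀⠀⠀⠀
⠀⠀⠀⠀⠿⠿⠂⠂⠂⠂⠂⠀⠀
⠀⠀⠀⠀⠿⠿⠂⠂⠂⠂⠂⠀⠀
⠀⠀⠀⠀⠿⠿⠂⠂⠂⠂⠂⠀⠀
⠀⠀⠀⠀⠿⠿⠿⠿⠿⠿⠿⠀⠀
⠀⠀⠀⠀⠿⠿⠿⠿⠿⠿⠿⠀⠀
⠀⠀⠀⠀⠀⠀⠀⠀⠀⠀⠀⠀⠀

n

⠀⠀⠀⠀⠀⠀⠀⠀⠀⠀⠀⠀⠀
⠀⠀⠀⠀⠀⠀⠀⠀⠀⠀⠀⠀⠀
⠀⠀⠀⠀⠀⠀⠀⠀⠀⠀⠀⠀⠀
⠀⠀⠀⠀⠀⠀⠀⠀⠀⠀⠀⠀⠀
⠀⠀⠀⠀⠿⠿⠂⠿⠿⠀⠀⠀⠀
⠀⠀⠀⠀⠿⠿⠂⠿⠿⠀⠀⠀⠀
⠀⠀⠀⠀⠿⠿⣾⠿⠿⠀⠀⠀⠀
⠀⠀⠀⠀⠿⠿⠂⠿⠿⠀⠀⠀⠀
⠀⠀⠀⠀⠿⠿⠂⠂⠂⠂⠂⠀⠀
⠀⠀⠀⠀⠿⠿⠂⠂⠂⠂⠂⠀⠀
⠀⠀⠀⠀⠿⠿⠂⠂⠂⠂⠂⠀⠀
⠀⠀⠀⠀⠿⠿⠿⠿⠿⠿⠿⠀⠀
⠀⠀⠀⠀⠿⠿⠿⠿⠿⠿⠿⠀⠀

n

⠀⠀⠀⠀⠀⠀⠀⠀⠀⠀⠀⠀⠀
⠀⠀⠀⠀⠀⠀⠀⠀⠀⠀⠀⠀⠀
⠀⠀⠀⠀⠀⠀⠀⠀⠀⠀⠀⠀⠀
⠀⠀⠀⠀⠀⠀⠀⠀⠀⠀⠀⠀⠀
⠀⠀⠀⠀⠿⠿⠂⠿⠿⠀⠀⠀⠀
⠀⠀⠀⠀⠿⠿⠂⠿⠿⠀⠀⠀⠀
⠀⠀⠀⠀⠿⠿⣾⠿⠿⠀⠀⠀⠀
⠀⠀⠀⠀⠿⠿⠂⠿⠿⠀⠀⠀⠀
⠀⠀⠀⠀⠿⠿⠂⠿⠿⠀⠀⠀⠀
⠀⠀⠀⠀⠿⠿⠂⠂⠂⠂⠂⠀⠀
⠀⠀⠀⠀⠿⠿⠂⠂⠂⠂⠂⠀⠀
⠀⠀⠀⠀⠿⠿⠂⠂⠂⠂⠂⠀⠀
⠀⠀⠀⠀⠿⠿⠿⠿⠿⠿⠿⠀⠀

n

⠀⠀⠀⠀⠀⠀⠀⠀⠀⠀⠀⠀⠀
⠀⠀⠀⠀⠀⠀⠀⠀⠀⠀⠀⠀⠀
⠀⠀⠀⠀⠀⠀⠀⠀⠀⠀⠀⠀⠀
⠀⠀⠀⠀⠀⠀⠀⠀⠀⠀⠀⠀⠀
⠀⠀⠀⠀⠿⠿⠂⠿⠿⠀⠀⠀⠀
⠀⠀⠀⠀⠿⠿⠂⠿⠿⠀⠀⠀⠀
⠀⠀⠀⠀⠿⠿⣾⠿⠿⠀⠀⠀⠀
⠀⠀⠀⠀⠿⠿⠂⠿⠿⠀⠀⠀⠀
⠀⠀⠀⠀⠿⠿⠂⠿⠿⠀⠀⠀⠀
⠀⠀⠀⠀⠿⠿⠂⠿⠿⠀⠀⠀⠀
⠀⠀⠀⠀⠿⠿⠂⠂⠂⠂⠂⠀⠀
⠀⠀⠀⠀⠿⠿⠂⠂⠂⠂⠂⠀⠀
⠀⠀⠀⠀⠿⠿⠂⠂⠂⠂⠂⠀⠀

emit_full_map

⠿⠿⠂⠿⠿⠀⠀
⠿⠿⠂⠿⠿⠀⠀
⠿⠿⣾⠿⠿⠀⠀
⠿⠿⠂⠿⠿⠀⠀
⠿⠿⠂⠿⠿⠀⠀
⠿⠿⠂⠿⠿⠀⠀
⠿⠿⠂⠂⠂⠂⠂
⠿⠿⠂⠂⠂⠂⠂
⠿⠿⠂⠂⠂⠂⠂
⠿⠿⠿⠿⠿⠿⠿
⠿⠿⠿⠿⠿⠿⠿

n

⠀⠀⠀⠀⠀⠀⠀⠀⠀⠀⠀⠀⠀
⠀⠀⠀⠀⠀⠀⠀⠀⠀⠀⠀⠀⠀
⠀⠀⠀⠀⠀⠀⠀⠀⠀⠀⠀⠀⠀
⠀⠀⠀⠀⠀⠀⠀⠀⠀⠀⠀⠀⠀
⠀⠀⠀⠀⠿⠿⠂⠿⠿⠀⠀⠀⠀
⠀⠀⠀⠀⠿⠿⠂⠿⠿⠀⠀⠀⠀
⠀⠀⠀⠀⠿⠿⣾⠿⠿⠀⠀⠀⠀
⠀⠀⠀⠀⠿⠿⠂⠿⠿⠀⠀⠀⠀
⠀⠀⠀⠀⠿⠿⠂⠿⠿⠀⠀⠀⠀
⠀⠀⠀⠀⠿⠿⠂⠿⠿⠀⠀⠀⠀
⠀⠀⠀⠀⠿⠿⠂⠿⠿⠀⠀⠀⠀
⠀⠀⠀⠀⠿⠿⠂⠂⠂⠂⠂⠀⠀
⠀⠀⠀⠀⠿⠿⠂⠂⠂⠂⠂⠀⠀

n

⠀⠀⠀⠀⠀⠀⠀⠀⠀⠀⠀⠀⠀
⠀⠀⠀⠀⠀⠀⠀⠀⠀⠀⠀⠀⠀
⠀⠀⠀⠀⠀⠀⠀⠀⠀⠀⠀⠀⠀
⠀⠀⠀⠀⠀⠀⠀⠀⠀⠀⠀⠀⠀
⠀⠀⠀⠀⠿⠿⠂⠿⠿⠀⠀⠀⠀
⠀⠀⠀⠀⠿⠿⠂⠿⠿⠀⠀⠀⠀
⠀⠀⠀⠀⠿⠿⣾⠿⠿⠀⠀⠀⠀
⠀⠀⠀⠀⠿⠿⠂⠿⠿⠀⠀⠀⠀
⠀⠀⠀⠀⠿⠿⠂⠿⠿⠀⠀⠀⠀
⠀⠀⠀⠀⠿⠿⠂⠿⠿⠀⠀⠀⠀
⠀⠀⠀⠀⠿⠿⠂⠿⠿⠀⠀⠀⠀
⠀⠀⠀⠀⠿⠿⠂⠿⠿⠀⠀⠀⠀
⠀⠀⠀⠀⠿⠿⠂⠂⠂⠂⠂⠀⠀

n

⠀⠀⠀⠀⠀⠀⠀⠀⠀⠀⠀⠀⠀
⠀⠀⠀⠀⠀⠀⠀⠀⠀⠀⠀⠀⠀
⠀⠀⠀⠀⠀⠀⠀⠀⠀⠀⠀⠀⠀
⠀⠀⠀⠀⠀⠀⠀⠀⠀⠀⠀⠀⠀
⠀⠀⠀⠀⠿⠿⠂⠿⠿⠀⠀⠀⠀
⠀⠀⠀⠀⠿⠿⠂⠿⠿⠀⠀⠀⠀
⠀⠀⠀⠀⠿⠿⣾⠿⠿⠀⠀⠀⠀
⠀⠀⠀⠀⠿⠿⠂⠿⠿⠀⠀⠀⠀
⠀⠀⠀⠀⠿⠿⠂⠿⠿⠀⠀⠀⠀
⠀⠀⠀⠀⠿⠿⠂⠿⠿⠀⠀⠀⠀
⠀⠀⠀⠀⠿⠿⠂⠿⠿⠀⠀⠀⠀
⠀⠀⠀⠀⠿⠿⠂⠿⠿⠀⠀⠀⠀
⠀⠀⠀⠀⠿⠿⠂⠿⠿⠀⠀⠀⠀

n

⠀⠀⠀⠀⠀⠀⠀⠀⠀⠀⠀⠀⠀
⠀⠀⠀⠀⠀⠀⠀⠀⠀⠀⠀⠀⠀
⠀⠀⠀⠀⠀⠀⠀⠀⠀⠀⠀⠀⠀
⠀⠀⠀⠀⠀⠀⠀⠀⠀⠀⠀⠀⠀
⠀⠀⠀⠀⠿⠿⠂⠿⠿⠀⠀⠀⠀
⠀⠀⠀⠀⠿⠿⠂⠿⠿⠀⠀⠀⠀
⠀⠀⠀⠀⠿⠿⣾⠿⠿⠀⠀⠀⠀
⠀⠀⠀⠀⠿⠿⠂⠿⠿⠀⠀⠀⠀
⠀⠀⠀⠀⠿⠿⠂⠿⠿⠀⠀⠀⠀
⠀⠀⠀⠀⠿⠿⠂⠿⠿⠀⠀⠀⠀
⠀⠀⠀⠀⠿⠿⠂⠿⠿⠀⠀⠀⠀
⠀⠀⠀⠀⠿⠿⠂⠿⠿⠀⠀⠀⠀
⠀⠀⠀⠀⠿⠿⠂⠿⠿⠀⠀⠀⠀

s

⠀⠀⠀⠀⠀⠀⠀⠀⠀⠀⠀⠀⠀
⠀⠀⠀⠀⠀⠀⠀⠀⠀⠀⠀⠀⠀
⠀⠀⠀⠀⠀⠀⠀⠀⠀⠀⠀⠀⠀
⠀⠀⠀⠀⠿⠿⠂⠿⠿⠀⠀⠀⠀
⠀⠀⠀⠀⠿⠿⠂⠿⠿⠀⠀⠀⠀
⠀⠀⠀⠀⠿⠿⠂⠿⠿⠀⠀⠀⠀
⠀⠀⠀⠀⠿⠿⣾⠿⠿⠀⠀⠀⠀
⠀⠀⠀⠀⠿⠿⠂⠿⠿⠀⠀⠀⠀
⠀⠀⠀⠀⠿⠿⠂⠿⠿⠀⠀⠀⠀
⠀⠀⠀⠀⠿⠿⠂⠿⠿⠀⠀⠀⠀
⠀⠀⠀⠀⠿⠿⠂⠿⠿⠀⠀⠀⠀
⠀⠀⠀⠀⠿⠿⠂⠿⠿⠀⠀⠀⠀
⠀⠀⠀⠀⠿⠿⠂⠿⠿⠀⠀⠀⠀


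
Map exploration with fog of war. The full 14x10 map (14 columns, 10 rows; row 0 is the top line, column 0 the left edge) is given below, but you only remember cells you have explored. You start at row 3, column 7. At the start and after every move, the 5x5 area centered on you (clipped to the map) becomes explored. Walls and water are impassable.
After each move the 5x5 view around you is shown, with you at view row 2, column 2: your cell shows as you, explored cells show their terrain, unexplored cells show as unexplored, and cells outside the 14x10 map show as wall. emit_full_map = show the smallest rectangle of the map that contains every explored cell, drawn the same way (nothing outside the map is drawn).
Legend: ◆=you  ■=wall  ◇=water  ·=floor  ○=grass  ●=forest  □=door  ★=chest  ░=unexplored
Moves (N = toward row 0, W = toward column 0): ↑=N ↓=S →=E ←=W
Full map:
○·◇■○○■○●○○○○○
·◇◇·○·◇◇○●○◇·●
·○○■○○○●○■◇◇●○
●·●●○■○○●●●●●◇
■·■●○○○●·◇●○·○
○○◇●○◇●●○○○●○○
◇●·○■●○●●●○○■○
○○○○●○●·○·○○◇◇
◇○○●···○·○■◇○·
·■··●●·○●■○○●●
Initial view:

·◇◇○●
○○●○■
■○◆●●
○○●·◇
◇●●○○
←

○·◇◇○
○○○●○
○■◆○●
○○○●·
○◇●●○

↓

○○○●○
○■○○●
○○◆●·
○◇●●○
■●○●●

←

■○○○●
●○■○○
●○◆○●
●○◇●●
○■●○●

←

○■○○○
●●○■○
■●◆○○
◇●○◇●
·○■●○

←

○○■○○
·●●○■
·■◆○○
○◇●○◇
●·○■●

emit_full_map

░░░○·◇◇○●
○○■○○○●○■
·●●○■○○●●
·■◆○○○●·◇
○◇●○◇●●○○
●·○■●○●●░

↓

·●●○■
·■●○○
○◇◆○◇
●·○■●
○○○●○

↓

·■●○○
○◇●○◇
●·◆■●
○○○●○
○○●··

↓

○◇●○◇
●·○■●
○○◆●○
○○●··
■··●●

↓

●·○■●
○○○●○
○○◆··
■··●●
■■■■■

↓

○○○●○
○○●··
■·◆●●
■■■■■
■■■■■

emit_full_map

░░░○·◇◇○●
○○■○○○●○■
·●●○■○○●●
·■●○○○●·◇
○◇●○◇●●○○
●·○■●○●●░
○○○●○░░░░
○○●··░░░░
■·◆●●░░░░


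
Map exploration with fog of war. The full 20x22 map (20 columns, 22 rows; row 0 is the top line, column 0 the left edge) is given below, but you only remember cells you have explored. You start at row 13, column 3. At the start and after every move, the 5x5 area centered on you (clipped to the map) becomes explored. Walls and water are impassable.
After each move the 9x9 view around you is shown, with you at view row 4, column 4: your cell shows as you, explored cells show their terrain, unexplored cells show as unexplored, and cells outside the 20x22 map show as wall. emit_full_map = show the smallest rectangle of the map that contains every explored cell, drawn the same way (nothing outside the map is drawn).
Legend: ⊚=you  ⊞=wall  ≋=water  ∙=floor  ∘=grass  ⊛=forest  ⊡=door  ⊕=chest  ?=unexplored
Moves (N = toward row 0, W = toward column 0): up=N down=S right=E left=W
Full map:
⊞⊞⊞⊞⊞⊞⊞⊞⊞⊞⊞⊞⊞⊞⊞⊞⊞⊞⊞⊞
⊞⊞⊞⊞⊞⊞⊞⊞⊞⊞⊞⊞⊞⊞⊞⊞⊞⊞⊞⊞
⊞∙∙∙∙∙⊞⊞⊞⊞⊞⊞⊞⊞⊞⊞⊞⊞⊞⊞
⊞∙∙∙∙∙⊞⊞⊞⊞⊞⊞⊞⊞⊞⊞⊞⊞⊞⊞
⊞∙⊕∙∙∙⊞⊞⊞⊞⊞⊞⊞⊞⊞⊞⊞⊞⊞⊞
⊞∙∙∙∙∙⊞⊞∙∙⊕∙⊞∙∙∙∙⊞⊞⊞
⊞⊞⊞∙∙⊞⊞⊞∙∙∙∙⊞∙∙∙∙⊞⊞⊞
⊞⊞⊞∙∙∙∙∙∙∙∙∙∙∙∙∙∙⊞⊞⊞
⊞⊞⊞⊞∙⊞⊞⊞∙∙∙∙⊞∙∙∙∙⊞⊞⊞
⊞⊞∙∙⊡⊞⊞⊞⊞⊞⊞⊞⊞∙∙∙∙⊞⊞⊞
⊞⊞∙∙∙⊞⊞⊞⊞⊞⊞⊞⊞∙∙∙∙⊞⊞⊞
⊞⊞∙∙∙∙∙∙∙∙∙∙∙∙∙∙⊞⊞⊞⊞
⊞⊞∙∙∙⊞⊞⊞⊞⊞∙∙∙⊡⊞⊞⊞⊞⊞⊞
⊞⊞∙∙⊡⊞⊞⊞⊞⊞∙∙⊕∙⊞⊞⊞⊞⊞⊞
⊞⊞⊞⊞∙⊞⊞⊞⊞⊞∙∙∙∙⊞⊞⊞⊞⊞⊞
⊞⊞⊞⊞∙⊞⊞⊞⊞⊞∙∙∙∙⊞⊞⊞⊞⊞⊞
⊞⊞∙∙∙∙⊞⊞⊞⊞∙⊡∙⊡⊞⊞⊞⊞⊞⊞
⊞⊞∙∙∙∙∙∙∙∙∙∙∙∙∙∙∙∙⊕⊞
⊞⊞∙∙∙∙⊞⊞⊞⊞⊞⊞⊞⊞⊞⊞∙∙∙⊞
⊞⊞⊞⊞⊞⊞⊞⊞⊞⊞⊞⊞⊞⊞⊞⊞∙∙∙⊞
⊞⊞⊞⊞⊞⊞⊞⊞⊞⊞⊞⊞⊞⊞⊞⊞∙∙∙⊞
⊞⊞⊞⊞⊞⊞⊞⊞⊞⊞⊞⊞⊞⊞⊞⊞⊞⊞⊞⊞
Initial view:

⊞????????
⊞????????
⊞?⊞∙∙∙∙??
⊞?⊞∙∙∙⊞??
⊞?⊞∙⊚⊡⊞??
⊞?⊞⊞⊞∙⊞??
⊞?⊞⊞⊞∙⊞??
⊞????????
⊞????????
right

?????????
?????????
?⊞∙∙∙∙∙??
?⊞∙∙∙⊞⊞??
?⊞∙∙⊚⊞⊞??
?⊞⊞⊞∙⊞⊞??
?⊞⊞⊞∙⊞⊞??
?????????
?????????

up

?????????
?????????
??∙∙∙⊞⊞??
?⊞∙∙∙∙∙??
?⊞∙∙⊚⊞⊞??
?⊞∙∙⊡⊞⊞??
?⊞⊞⊞∙⊞⊞??
?⊞⊞⊞∙⊞⊞??
?????????

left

⊞????????
⊞????????
⊞?⊞∙∙∙⊞⊞?
⊞?⊞∙∙∙∙∙?
⊞?⊞∙⊚∙⊞⊞?
⊞?⊞∙∙⊡⊞⊞?
⊞?⊞⊞⊞∙⊞⊞?
⊞?⊞⊞⊞∙⊞⊞?
⊞????????

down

⊞????????
⊞?⊞∙∙∙⊞⊞?
⊞?⊞∙∙∙∙∙?
⊞?⊞∙∙∙⊞⊞?
⊞?⊞∙⊚⊡⊞⊞?
⊞?⊞⊞⊞∙⊞⊞?
⊞?⊞⊞⊞∙⊞⊞?
⊞????????
⊞????????

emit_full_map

⊞∙∙∙⊞⊞
⊞∙∙∙∙∙
⊞∙∙∙⊞⊞
⊞∙⊚⊡⊞⊞
⊞⊞⊞∙⊞⊞
⊞⊞⊞∙⊞⊞

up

⊞????????
⊞????????
⊞?⊞∙∙∙⊞⊞?
⊞?⊞∙∙∙∙∙?
⊞?⊞∙⊚∙⊞⊞?
⊞?⊞∙∙⊡⊞⊞?
⊞?⊞⊞⊞∙⊞⊞?
⊞?⊞⊞⊞∙⊞⊞?
⊞????????

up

⊞????????
⊞????????
⊞?⊞∙∙⊡⊞??
⊞?⊞∙∙∙⊞⊞?
⊞?⊞∙⊚∙∙∙?
⊞?⊞∙∙∙⊞⊞?
⊞?⊞∙∙⊡⊞⊞?
⊞?⊞⊞⊞∙⊞⊞?
⊞?⊞⊞⊞∙⊞⊞?

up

⊞????????
⊞????????
⊞?⊞⊞⊞∙⊞??
⊞?⊞∙∙⊡⊞??
⊞?⊞∙⊚∙⊞⊞?
⊞?⊞∙∙∙∙∙?
⊞?⊞∙∙∙⊞⊞?
⊞?⊞∙∙⊡⊞⊞?
⊞?⊞⊞⊞∙⊞⊞?

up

⊞????????
⊞????????
⊞?⊞⊞∙∙∙??
⊞?⊞⊞⊞∙⊞??
⊞?⊞∙⊚⊡⊞??
⊞?⊞∙∙∙⊞⊞?
⊞?⊞∙∙∙∙∙?
⊞?⊞∙∙∙⊞⊞?
⊞?⊞∙∙⊡⊞⊞?

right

?????????
?????????
?⊞⊞∙∙∙∙??
?⊞⊞⊞∙⊞⊞??
?⊞∙∙⊚⊞⊞??
?⊞∙∙∙⊞⊞??
?⊞∙∙∙∙∙??
?⊞∙∙∙⊞⊞??
?⊞∙∙⊡⊞⊞??

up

?????????
?????????
??⊞∙∙⊞⊞??
?⊞⊞∙∙∙∙??
?⊞⊞⊞⊚⊞⊞??
?⊞∙∙⊡⊞⊞??
?⊞∙∙∙⊞⊞??
?⊞∙∙∙∙∙??
?⊞∙∙∙⊞⊞??

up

?????????
?????????
??∙∙∙∙⊞??
??⊞∙∙⊞⊞??
?⊞⊞∙⊚∙∙??
?⊞⊞⊞∙⊞⊞??
?⊞∙∙⊡⊞⊞??
?⊞∙∙∙⊞⊞??
?⊞∙∙∙∙∙??

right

?????????
?????????
?∙∙∙∙⊞⊞??
?⊞∙∙⊞⊞⊞??
⊞⊞∙∙⊚∙∙??
⊞⊞⊞∙⊞⊞⊞??
⊞∙∙⊡⊞⊞⊞??
⊞∙∙∙⊞⊞???
⊞∙∙∙∙∙???

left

?????????
?????????
??∙∙∙∙⊞⊞?
??⊞∙∙⊞⊞⊞?
?⊞⊞∙⊚∙∙∙?
?⊞⊞⊞∙⊞⊞⊞?
?⊞∙∙⊡⊞⊞⊞?
?⊞∙∙∙⊞⊞??
?⊞∙∙∙∙∙??

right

?????????
?????????
?∙∙∙∙⊞⊞??
?⊞∙∙⊞⊞⊞??
⊞⊞∙∙⊚∙∙??
⊞⊞⊞∙⊞⊞⊞??
⊞∙∙⊡⊞⊞⊞??
⊞∙∙∙⊞⊞???
⊞∙∙∙∙∙???

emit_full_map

?∙∙∙∙⊞⊞
?⊞∙∙⊞⊞⊞
⊞⊞∙∙⊚∙∙
⊞⊞⊞∙⊞⊞⊞
⊞∙∙⊡⊞⊞⊞
⊞∙∙∙⊞⊞?
⊞∙∙∙∙∙?
⊞∙∙∙⊞⊞?
⊞∙∙⊡⊞⊞?
⊞⊞⊞∙⊞⊞?
⊞⊞⊞∙⊞⊞?

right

?????????
?????????
∙∙∙∙⊞⊞∙??
⊞∙∙⊞⊞⊞∙??
⊞∙∙∙⊚∙∙??
⊞⊞∙⊞⊞⊞∙??
∙∙⊡⊞⊞⊞⊞??
∙∙∙⊞⊞????
∙∙∙∙∙????

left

?????????
?????????
?∙∙∙∙⊞⊞∙?
?⊞∙∙⊞⊞⊞∙?
⊞⊞∙∙⊚∙∙∙?
⊞⊞⊞∙⊞⊞⊞∙?
⊞∙∙⊡⊞⊞⊞⊞?
⊞∙∙∙⊞⊞???
⊞∙∙∙∙∙???

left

?????????
?????????
??∙∙∙∙⊞⊞∙
??⊞∙∙⊞⊞⊞∙
?⊞⊞∙⊚∙∙∙∙
?⊞⊞⊞∙⊞⊞⊞∙
?⊞∙∙⊡⊞⊞⊞⊞
?⊞∙∙∙⊞⊞??
?⊞∙∙∙∙∙??

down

?????????
??∙∙∙∙⊞⊞∙
??⊞∙∙⊞⊞⊞∙
?⊞⊞∙∙∙∙∙∙
?⊞⊞⊞⊚⊞⊞⊞∙
?⊞∙∙⊡⊞⊞⊞⊞
?⊞∙∙∙⊞⊞??
?⊞∙∙∙∙∙??
?⊞∙∙∙⊞⊞??

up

?????????
?????????
??∙∙∙∙⊞⊞∙
??⊞∙∙⊞⊞⊞∙
?⊞⊞∙⊚∙∙∙∙
?⊞⊞⊞∙⊞⊞⊞∙
?⊞∙∙⊡⊞⊞⊞⊞
?⊞∙∙∙⊞⊞??
?⊞∙∙∙∙∙??

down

?????????
??∙∙∙∙⊞⊞∙
??⊞∙∙⊞⊞⊞∙
?⊞⊞∙∙∙∙∙∙
?⊞⊞⊞⊚⊞⊞⊞∙
?⊞∙∙⊡⊞⊞⊞⊞
?⊞∙∙∙⊞⊞??
?⊞∙∙∙∙∙??
?⊞∙∙∙⊞⊞??


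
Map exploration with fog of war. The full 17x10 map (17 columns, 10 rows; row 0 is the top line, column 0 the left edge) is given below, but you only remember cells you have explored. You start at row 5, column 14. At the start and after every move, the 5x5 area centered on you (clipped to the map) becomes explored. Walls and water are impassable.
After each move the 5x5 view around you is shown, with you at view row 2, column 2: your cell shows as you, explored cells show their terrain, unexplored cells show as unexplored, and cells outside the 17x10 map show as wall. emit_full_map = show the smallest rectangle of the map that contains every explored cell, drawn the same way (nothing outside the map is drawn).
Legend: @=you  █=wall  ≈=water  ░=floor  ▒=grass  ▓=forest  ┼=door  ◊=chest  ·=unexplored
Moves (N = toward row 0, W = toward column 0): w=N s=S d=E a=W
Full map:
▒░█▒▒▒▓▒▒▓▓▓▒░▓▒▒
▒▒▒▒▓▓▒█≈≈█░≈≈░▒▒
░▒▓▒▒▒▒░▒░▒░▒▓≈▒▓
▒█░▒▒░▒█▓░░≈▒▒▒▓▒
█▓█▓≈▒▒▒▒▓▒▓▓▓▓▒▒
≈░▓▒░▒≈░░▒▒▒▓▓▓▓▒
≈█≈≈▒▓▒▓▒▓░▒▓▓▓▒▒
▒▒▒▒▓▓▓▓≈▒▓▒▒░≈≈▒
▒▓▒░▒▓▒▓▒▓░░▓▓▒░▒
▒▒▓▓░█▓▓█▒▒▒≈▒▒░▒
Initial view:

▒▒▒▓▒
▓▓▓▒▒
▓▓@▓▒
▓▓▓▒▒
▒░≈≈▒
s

▓▓▓▒▒
▓▓▓▓▒
▓▓@▒▒
▒░≈≈▒
▓▓▒░▒

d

▓▓▒▒█
▓▓▓▒█
▓▓@▒█
░≈≈▒█
▓▒░▒█

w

▒▒▓▒█
▓▓▒▒█
▓▓@▒█
▓▓▒▒█
░≈≈▒█

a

▒▒▒▓▒
▓▓▓▒▒
▓▓@▓▒
▓▓▓▒▒
▒░≈≈▒

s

▓▓▓▒▒
▓▓▓▓▒
▓▓@▒▒
▒░≈≈▒
▓▓▒░▒

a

▓▓▓▓▒
▒▓▓▓▓
▒▓@▓▒
▒▒░≈≈
░▓▓▒░

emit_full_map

·▒▒▒▓▒
▓▓▓▓▒▒
▒▓▓▓▓▒
▒▓@▓▒▒
▒▒░≈≈▒
░▓▓▒░▒

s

▒▓▓▓▓
▒▓▓▓▒
▒▒@≈≈
░▓▓▒░
▒≈▒▒░

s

▒▓▓▓▒
▒▒░≈≈
░▓@▒░
▒≈▒▒░
█████

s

▒▒░≈≈
░▓▓▒░
▒≈@▒░
█████
█████

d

▒░≈≈▒
▓▓▒░▒
≈▒@░▒
█████
█████

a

▒▒░≈≈
░▓▓▒░
▒≈@▒░
█████
█████

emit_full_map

·▒▒▒▓▒
▓▓▓▓▒▒
▒▓▓▓▓▒
▒▓▓▓▒▒
▒▒░≈≈▒
░▓▓▒░▒
▒≈@▒░▒


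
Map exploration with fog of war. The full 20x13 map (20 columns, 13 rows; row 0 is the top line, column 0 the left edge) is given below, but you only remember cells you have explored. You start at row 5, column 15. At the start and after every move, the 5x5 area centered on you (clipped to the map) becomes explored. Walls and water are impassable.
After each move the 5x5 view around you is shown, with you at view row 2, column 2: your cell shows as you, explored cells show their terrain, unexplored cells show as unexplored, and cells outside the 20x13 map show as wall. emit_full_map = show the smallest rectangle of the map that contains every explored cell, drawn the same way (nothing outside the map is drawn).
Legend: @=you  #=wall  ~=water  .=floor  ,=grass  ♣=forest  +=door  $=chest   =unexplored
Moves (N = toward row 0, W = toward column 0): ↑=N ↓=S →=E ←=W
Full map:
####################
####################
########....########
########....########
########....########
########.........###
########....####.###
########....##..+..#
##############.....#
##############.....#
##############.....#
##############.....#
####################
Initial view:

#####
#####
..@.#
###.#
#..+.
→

#####
#####
..@##
##.##
..+..

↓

#####
...##
##@##
..+..
.....

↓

...##
##.##
..@..
.....
.....

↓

##.##
..+..
..@..
.....
.....

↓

..+..
.....
..@..
.....
.....

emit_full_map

######
######
....##
###.##
#..+..
 .....
 ..@..
 .....
 .....

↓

.....
.....
..@..
.....
#####

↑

..+..
.....
..@..
.....
.....

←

#..+.
#....
#.@..
#....
#....

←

##..+
##...
##@..
##...
##...

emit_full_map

 ######
 ######
 ....##
 ###.##
##..+..
##.....
##@....
##.....
##.....
  #####

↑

####.
##..+
##@..
##...
##...

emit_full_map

 ######
 ######
 ....##
####.##
##..+..
##@....
##.....
##.....
##.....
  #####


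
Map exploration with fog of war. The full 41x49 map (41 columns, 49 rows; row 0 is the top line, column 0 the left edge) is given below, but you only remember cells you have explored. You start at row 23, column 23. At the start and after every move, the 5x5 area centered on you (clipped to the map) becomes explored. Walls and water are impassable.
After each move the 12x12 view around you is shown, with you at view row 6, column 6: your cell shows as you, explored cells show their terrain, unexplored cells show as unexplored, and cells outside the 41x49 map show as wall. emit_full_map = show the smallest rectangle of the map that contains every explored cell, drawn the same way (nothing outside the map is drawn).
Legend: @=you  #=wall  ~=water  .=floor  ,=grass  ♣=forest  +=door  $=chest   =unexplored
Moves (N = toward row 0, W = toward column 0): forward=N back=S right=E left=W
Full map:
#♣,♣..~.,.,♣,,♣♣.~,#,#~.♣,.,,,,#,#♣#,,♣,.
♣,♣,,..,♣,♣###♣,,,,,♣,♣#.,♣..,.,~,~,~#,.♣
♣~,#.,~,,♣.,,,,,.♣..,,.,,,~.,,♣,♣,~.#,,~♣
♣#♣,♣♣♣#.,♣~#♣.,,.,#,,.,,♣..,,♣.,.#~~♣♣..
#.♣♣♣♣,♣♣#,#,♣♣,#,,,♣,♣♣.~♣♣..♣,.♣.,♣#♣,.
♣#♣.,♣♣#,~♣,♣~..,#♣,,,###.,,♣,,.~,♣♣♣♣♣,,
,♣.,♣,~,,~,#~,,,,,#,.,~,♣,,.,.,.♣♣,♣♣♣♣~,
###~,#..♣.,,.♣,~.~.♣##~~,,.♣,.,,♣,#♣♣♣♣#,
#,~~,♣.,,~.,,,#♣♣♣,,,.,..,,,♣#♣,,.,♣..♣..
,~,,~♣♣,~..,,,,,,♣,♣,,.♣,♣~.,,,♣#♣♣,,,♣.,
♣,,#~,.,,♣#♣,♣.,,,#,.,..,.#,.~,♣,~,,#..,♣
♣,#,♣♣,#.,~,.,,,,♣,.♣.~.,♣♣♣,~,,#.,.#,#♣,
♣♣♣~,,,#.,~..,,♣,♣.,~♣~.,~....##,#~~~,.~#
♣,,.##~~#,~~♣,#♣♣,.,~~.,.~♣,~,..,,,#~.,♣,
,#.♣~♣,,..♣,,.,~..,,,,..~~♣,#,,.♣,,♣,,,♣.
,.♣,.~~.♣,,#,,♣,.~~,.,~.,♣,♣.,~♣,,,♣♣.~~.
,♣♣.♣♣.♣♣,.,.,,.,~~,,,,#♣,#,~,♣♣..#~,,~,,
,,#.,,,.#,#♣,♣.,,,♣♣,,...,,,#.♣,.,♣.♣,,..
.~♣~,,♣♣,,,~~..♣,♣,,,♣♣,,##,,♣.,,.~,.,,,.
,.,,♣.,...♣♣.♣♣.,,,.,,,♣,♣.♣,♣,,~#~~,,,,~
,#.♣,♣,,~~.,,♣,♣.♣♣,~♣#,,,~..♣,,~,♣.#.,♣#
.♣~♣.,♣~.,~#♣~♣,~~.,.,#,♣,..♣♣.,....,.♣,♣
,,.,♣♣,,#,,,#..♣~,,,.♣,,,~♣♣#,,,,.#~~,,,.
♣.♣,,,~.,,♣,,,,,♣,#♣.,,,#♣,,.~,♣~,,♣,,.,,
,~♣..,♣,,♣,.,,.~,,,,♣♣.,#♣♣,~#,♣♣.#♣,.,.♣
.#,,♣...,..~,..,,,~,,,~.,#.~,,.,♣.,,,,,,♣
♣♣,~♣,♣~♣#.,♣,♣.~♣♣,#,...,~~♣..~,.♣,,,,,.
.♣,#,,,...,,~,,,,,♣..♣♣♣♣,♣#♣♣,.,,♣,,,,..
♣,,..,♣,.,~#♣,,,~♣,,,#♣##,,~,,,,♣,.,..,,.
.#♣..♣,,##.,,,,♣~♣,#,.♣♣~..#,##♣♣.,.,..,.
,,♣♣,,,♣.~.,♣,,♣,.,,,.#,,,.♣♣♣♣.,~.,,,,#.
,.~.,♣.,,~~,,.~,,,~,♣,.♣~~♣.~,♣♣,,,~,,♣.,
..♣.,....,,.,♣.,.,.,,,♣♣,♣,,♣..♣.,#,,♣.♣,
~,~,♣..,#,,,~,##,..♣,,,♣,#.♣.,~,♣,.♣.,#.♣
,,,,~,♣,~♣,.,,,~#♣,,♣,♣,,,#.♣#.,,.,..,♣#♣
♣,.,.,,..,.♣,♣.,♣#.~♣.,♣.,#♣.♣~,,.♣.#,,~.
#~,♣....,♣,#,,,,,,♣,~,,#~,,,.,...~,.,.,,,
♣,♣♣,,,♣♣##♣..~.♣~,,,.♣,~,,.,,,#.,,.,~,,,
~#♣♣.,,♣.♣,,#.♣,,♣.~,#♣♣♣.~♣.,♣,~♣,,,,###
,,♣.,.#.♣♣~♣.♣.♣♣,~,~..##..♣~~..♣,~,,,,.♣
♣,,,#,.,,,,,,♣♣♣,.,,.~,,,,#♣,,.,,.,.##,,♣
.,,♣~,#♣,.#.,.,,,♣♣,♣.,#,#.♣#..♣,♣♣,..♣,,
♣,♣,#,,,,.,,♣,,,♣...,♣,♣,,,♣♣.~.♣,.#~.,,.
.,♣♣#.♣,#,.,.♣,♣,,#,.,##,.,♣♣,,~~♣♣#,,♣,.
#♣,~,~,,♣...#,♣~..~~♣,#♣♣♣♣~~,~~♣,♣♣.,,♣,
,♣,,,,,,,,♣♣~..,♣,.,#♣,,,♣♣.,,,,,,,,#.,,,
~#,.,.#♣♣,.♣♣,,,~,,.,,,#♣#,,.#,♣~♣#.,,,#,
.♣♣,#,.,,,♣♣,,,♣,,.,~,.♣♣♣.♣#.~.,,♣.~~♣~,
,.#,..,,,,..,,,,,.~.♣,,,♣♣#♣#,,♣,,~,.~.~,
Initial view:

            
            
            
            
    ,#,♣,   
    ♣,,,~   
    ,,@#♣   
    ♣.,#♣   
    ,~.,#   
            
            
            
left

            
            
            
            
    .,#,♣,  
    .♣,,,~  
    .,@,#♣  
    ♣♣.,#♣  
    ,,~.,#  
            
            
            

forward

            
            
            
            
    ~♣#,,   
    .,#,♣,  
    .♣@,,~  
    .,,,#♣  
    ♣♣.,#♣  
    ,,~.,#  
            
            

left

            
            
            
            
    ,~♣#,,  
    ,.,#,♣, 
    ,.@,,,~ 
    ♣.,,,#♣ 
    ,♣♣.,#♣ 
     ,,~.,# 
            
            

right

            
            
            
            
   ,~♣#,,   
   ,.,#,♣,  
   ,.♣@,,~  
   ♣.,,,#♣  
   ,♣♣.,#♣  
    ,,~.,#  
            
            

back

            
            
            
   ,~♣#,,   
   ,.,#,♣,  
   ,.♣,,,~  
   ♣.,@,#♣  
   ,♣♣.,#♣  
    ,,~.,#  
            
            
            

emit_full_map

,~♣#,, 
,.,#,♣,
,.♣,,,~
♣.,@,#♣
,♣♣.,#♣
 ,,~.,#

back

            
            
   ,~♣#,,   
   ,.,#,♣,  
   ,.♣,,,~  
   ♣.,,,#♣  
   ,♣♣@,#♣  
    ,,~.,#  
    #,...   
            
            
            

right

            
            
  ,~♣#,,    
  ,.,#,♣,   
  ,.♣,,,~   
  ♣.,,,#♣   
  ,♣♣.@#♣   
   ,,~.,#   
   #,...,   
            
            
            

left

            
            
   ,~♣#,,   
   ,.,#,♣,  
   ,.♣,,,~  
   ♣.,,,#♣  
   ,♣♣@,#♣  
    ,,~.,#  
    #,...,  
            
            
            

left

            
            
    ,~♣#,,  
    ,.,#,♣, 
    ,.♣,,,~ 
    ♣.,,,#♣ 
    ,♣@.,#♣ 
    ,,,~.,# 
    ,#,..., 
            
            
            

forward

            
            
            
    ,~♣#,,  
    ,.,#,♣, 
    ,.♣,,,~ 
    ♣.@,,#♣ 
    ,♣♣.,#♣ 
    ,,,~.,# 
    ,#,..., 
            
            

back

            
            
    ,~♣#,,  
    ,.,#,♣, 
    ,.♣,,,~ 
    ♣.,,,#♣ 
    ,♣@.,#♣ 
    ,,,~.,# 
    ,#,..., 
            
            
            

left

            
            
     ,~♣#,, 
     ,.,#,♣,
    ,,.♣,,,~
    #♣.,,,#♣
    ,,@♣.,#♣
    ~,,,~.,#
    ♣,#,...,
            
            
            

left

            
            
      ,~♣#,,
      ,.,#,♣
    ,,,.♣,,,
    ,#♣.,,,#
    ,,@♣♣.,#
    ,~,,,~.,
    ♣♣,#,...
            
            
            

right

            
            
     ,~♣#,, 
     ,.,#,♣,
   ,,,.♣,,,~
   ,#♣.,,,#♣
   ,,,@♣.,#♣
   ,~,,,~.,#
   ♣♣,#,...,
            
            
            

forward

            
            
            
     ,~♣#,, 
    .,.,#,♣,
   ,,,.♣,,,~
   ,#♣@,,,#♣
   ,,,♣♣.,#♣
   ,~,,,~.,#
   ♣♣,#,...,
            
            

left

            
            
            
      ,~♣#,,
    ~.,.,#,♣
    ,,,.♣,,,
    ,#@.,,,#
    ,,,♣♣.,#
    ,~,,,~.,
    ♣♣,#,...
            
            

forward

            
            
            
            
    ♣♣,~♣#,,
    ~.,.,#,♣
    ,,@.♣,,,
    ,#♣.,,,#
    ,,,♣♣.,#
    ,~,,,~.,
    ♣♣,#,...
            

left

            
            
            
            
    .♣♣,~♣#,
    ~~.,.,#,
    ~,@,.♣,,
    ♣,#♣.,,,
    ,,,,♣♣.,
     ,~,,,~.
     ♣♣,#,..
            

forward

            
            
            
            
    ,,,.,   
    .♣♣,~♣#,
    ~~@,.,#,
    ~,,,.♣,,
    ♣,#♣.,,,
    ,,,,♣♣.,
     ,~,,,~.
     ♣♣,#,..

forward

            
            
            
            
    ,♣,,,   
    ,,,.,   
    .♣@,~♣#,
    ~~.,.,#,
    ~,,,.♣,,
    ♣,#♣.,,,
    ,,,,♣♣.,
     ,~,,,~.

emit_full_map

,♣,,,     
,,,.,     
.♣@,~♣#,, 
~~.,.,#,♣,
~,,,.♣,,,~
♣,#♣.,,,#♣
,,,,♣♣.,#♣
 ,~,,,~.,#
 ♣♣,#,...,


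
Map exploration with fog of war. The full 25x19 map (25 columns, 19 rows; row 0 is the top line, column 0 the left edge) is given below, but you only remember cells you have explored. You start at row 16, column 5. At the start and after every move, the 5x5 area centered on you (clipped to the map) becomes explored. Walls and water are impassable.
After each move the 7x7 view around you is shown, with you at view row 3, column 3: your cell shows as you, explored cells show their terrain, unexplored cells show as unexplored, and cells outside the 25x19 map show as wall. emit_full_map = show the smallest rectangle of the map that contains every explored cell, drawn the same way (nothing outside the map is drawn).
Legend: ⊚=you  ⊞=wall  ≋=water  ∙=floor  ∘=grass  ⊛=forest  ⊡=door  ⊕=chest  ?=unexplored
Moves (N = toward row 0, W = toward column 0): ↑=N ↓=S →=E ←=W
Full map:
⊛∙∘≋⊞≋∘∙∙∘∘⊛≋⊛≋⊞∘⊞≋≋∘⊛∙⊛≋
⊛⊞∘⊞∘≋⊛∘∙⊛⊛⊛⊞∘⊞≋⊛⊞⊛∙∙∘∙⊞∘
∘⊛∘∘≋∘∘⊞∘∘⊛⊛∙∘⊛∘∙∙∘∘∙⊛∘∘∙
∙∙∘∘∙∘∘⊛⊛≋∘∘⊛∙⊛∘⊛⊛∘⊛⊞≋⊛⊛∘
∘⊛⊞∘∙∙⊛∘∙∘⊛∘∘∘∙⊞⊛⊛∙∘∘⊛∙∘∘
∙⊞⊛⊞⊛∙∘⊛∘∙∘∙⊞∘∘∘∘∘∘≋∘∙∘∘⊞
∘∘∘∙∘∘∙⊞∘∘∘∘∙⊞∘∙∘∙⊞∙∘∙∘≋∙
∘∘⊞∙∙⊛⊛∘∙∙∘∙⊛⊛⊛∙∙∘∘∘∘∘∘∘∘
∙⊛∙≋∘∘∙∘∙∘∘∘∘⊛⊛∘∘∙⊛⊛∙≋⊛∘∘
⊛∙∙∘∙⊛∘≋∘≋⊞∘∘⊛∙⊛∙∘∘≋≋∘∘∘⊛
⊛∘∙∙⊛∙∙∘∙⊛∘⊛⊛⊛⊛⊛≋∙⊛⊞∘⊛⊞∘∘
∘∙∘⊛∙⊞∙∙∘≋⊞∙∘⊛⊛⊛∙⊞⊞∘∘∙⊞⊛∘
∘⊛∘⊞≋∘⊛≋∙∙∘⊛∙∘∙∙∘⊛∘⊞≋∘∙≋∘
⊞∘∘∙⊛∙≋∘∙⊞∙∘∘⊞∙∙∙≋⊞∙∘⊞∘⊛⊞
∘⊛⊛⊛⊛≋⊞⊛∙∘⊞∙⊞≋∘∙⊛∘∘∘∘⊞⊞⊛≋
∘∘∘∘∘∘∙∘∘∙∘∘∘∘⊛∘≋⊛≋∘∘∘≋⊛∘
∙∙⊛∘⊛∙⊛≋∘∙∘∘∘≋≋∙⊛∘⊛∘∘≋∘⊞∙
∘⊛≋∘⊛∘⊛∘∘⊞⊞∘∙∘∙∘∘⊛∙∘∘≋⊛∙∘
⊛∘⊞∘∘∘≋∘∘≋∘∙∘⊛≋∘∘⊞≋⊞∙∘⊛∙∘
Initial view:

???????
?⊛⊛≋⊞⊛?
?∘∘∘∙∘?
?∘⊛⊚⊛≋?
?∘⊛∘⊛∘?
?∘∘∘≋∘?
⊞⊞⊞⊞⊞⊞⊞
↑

???????
?∙⊛∙≋∘?
?⊛⊛≋⊞⊛?
?∘∘⊚∙∘?
?∘⊛∙⊛≋?
?∘⊛∘⊛∘?
?∘∘∘≋∘?

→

???????
∙⊛∙≋∘∙?
⊛⊛≋⊞⊛∙?
∘∘∘⊚∘∘?
∘⊛∙⊛≋∘?
∘⊛∘⊛∘∘?
∘∘∘≋∘??

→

???????
⊛∙≋∘∙⊞?
⊛≋⊞⊛∙∘?
∘∘∙⊚∘∙?
⊛∙⊛≋∘∙?
⊛∘⊛∘∘⊞?
∘∘≋∘???

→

???????
∙≋∘∙⊞∙?
≋⊞⊛∙∘⊞?
∘∙∘⊚∙∘?
∙⊛≋∘∙∘?
∘⊛∘∘⊞⊞?
∘≋∘????

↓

∙≋∘∙⊞∙?
≋⊞⊛∙∘⊞?
∘∙∘∘∙∘?
∙⊛≋⊚∙∘?
∘⊛∘∘⊞⊞?
∘≋∘∘≋∘?
⊞⊞⊞⊞⊞⊞⊞

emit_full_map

∙⊛∙≋∘∙⊞∙
⊛⊛≋⊞⊛∙∘⊞
∘∘∘∙∘∘∙∘
∘⊛∙⊛≋⊚∙∘
∘⊛∘⊛∘∘⊞⊞
∘∘∘≋∘∘≋∘

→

≋∘∙⊞∙??
⊞⊛∙∘⊞∙?
∙∘∘∙∘∘?
⊛≋∘⊚∘∘?
⊛∘∘⊞⊞∘?
≋∘∘≋∘∙?
⊞⊞⊞⊞⊞⊞⊞

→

∘∙⊞∙???
⊛∙∘⊞∙⊞?
∘∘∙∘∘∘?
≋∘∙⊚∘∘?
∘∘⊞⊞∘∙?
∘∘≋∘∙∘?
⊞⊞⊞⊞⊞⊞⊞

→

∙⊞∙????
∙∘⊞∙⊞≋?
∘∙∘∘∘∘?
∘∙∘⊚∘≋?
∘⊞⊞∘∙∘?
∘≋∘∙∘⊛?
⊞⊞⊞⊞⊞⊞⊞

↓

∙∘⊞∙⊞≋?
∘∙∘∘∘∘?
∘∙∘∘∘≋?
∘⊞⊞⊚∙∘?
∘≋∘∙∘⊛?
⊞⊞⊞⊞⊞⊞⊞
⊞⊞⊞⊞⊞⊞⊞

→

∘⊞∙⊞≋??
∙∘∘∘∘⊛?
∙∘∘∘≋≋?
⊞⊞∘⊚∘∙?
≋∘∙∘⊛≋?
⊞⊞⊞⊞⊞⊞⊞
⊞⊞⊞⊞⊞⊞⊞

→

⊞∙⊞≋???
∘∘∘∘⊛∘?
∘∘∘≋≋∙?
⊞∘∙⊚∙∘?
∘∙∘⊛≋∘?
⊞⊞⊞⊞⊞⊞⊞
⊞⊞⊞⊞⊞⊞⊞

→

∙⊞≋????
∘∘∘⊛∘≋?
∘∘≋≋∙⊛?
∘∙∘⊚∘∘?
∙∘⊛≋∘∘?
⊞⊞⊞⊞⊞⊞⊞
⊞⊞⊞⊞⊞⊞⊞

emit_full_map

∙⊛∙≋∘∙⊞∙??????
⊛⊛≋⊞⊛∙∘⊞∙⊞≋???
∘∘∘∙∘∘∙∘∘∘∘⊛∘≋
∘⊛∙⊛≋∘∙∘∘∘≋≋∙⊛
∘⊛∘⊛∘∘⊞⊞∘∙∘⊚∘∘
∘∘∘≋∘∘≋∘∙∘⊛≋∘∘

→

⊞≋?????
∘∘⊛∘≋⊛?
∘≋≋∙⊛∘?
∙∘∙⊚∘⊛?
∘⊛≋∘∘⊞?
⊞⊞⊞⊞⊞⊞⊞
⊞⊞⊞⊞⊞⊞⊞

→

≋??????
∘⊛∘≋⊛≋?
≋≋∙⊛∘⊛?
∘∙∘⊚⊛∙?
⊛≋∘∘⊞≋?
⊞⊞⊞⊞⊞⊞⊞
⊞⊞⊞⊞⊞⊞⊞

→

???????
⊛∘≋⊛≋∘?
≋∙⊛∘⊛∘?
∙∘∘⊚∙∘?
≋∘∘⊞≋⊞?
⊞⊞⊞⊞⊞⊞⊞
⊞⊞⊞⊞⊞⊞⊞

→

???????
∘≋⊛≋∘∘?
∙⊛∘⊛∘∘?
∘∘⊛⊚∘∘?
∘∘⊞≋⊞∙?
⊞⊞⊞⊞⊞⊞⊞
⊞⊞⊞⊞⊞⊞⊞

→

???????
≋⊛≋∘∘∘?
⊛∘⊛∘∘≋?
∘⊛∙⊚∘≋?
∘⊞≋⊞∙∘?
⊞⊞⊞⊞⊞⊞⊞
⊞⊞⊞⊞⊞⊞⊞

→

???????
⊛≋∘∘∘≋?
∘⊛∘∘≋∘?
⊛∙∘⊚≋⊛?
⊞≋⊞∙∘⊛?
⊞⊞⊞⊞⊞⊞⊞
⊞⊞⊞⊞⊞⊞⊞

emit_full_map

∙⊛∙≋∘∙⊞∙????????????
⊛⊛≋⊞⊛∙∘⊞∙⊞≋?????????
∘∘∘∙∘∘∙∘∘∘∘⊛∘≋⊛≋∘∘∘≋
∘⊛∙⊛≋∘∙∘∘∘≋≋∙⊛∘⊛∘∘≋∘
∘⊛∘⊛∘∘⊞⊞∘∙∘∙∘∘⊛∙∘⊚≋⊛
∘∘∘≋∘∘≋∘∙∘⊛≋∘∘⊞≋⊞∙∘⊛

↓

⊛≋∘∘∘≋?
∘⊛∘∘≋∘?
⊛∙∘∘≋⊛?
⊞≋⊞⊚∘⊛?
⊞⊞⊞⊞⊞⊞⊞
⊞⊞⊞⊞⊞⊞⊞
⊞⊞⊞⊞⊞⊞⊞

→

≋∘∘∘≋??
⊛∘∘≋∘⊞?
∙∘∘≋⊛∙?
≋⊞∙⊚⊛∙?
⊞⊞⊞⊞⊞⊞⊞
⊞⊞⊞⊞⊞⊞⊞
⊞⊞⊞⊞⊞⊞⊞

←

⊛≋∘∘∘≋?
∘⊛∘∘≋∘⊞
⊛∙∘∘≋⊛∙
⊞≋⊞⊚∘⊛∙
⊞⊞⊞⊞⊞⊞⊞
⊞⊞⊞⊞⊞⊞⊞
⊞⊞⊞⊞⊞⊞⊞

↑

???????
⊛≋∘∘∘≋?
∘⊛∘∘≋∘⊞
⊛∙∘⊚≋⊛∙
⊞≋⊞∙∘⊛∙
⊞⊞⊞⊞⊞⊞⊞
⊞⊞⊞⊞⊞⊞⊞

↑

???????
?∘∘∘⊞⊞?
⊛≋∘∘∘≋?
∘⊛∘⊚≋∘⊞
⊛∙∘∘≋⊛∙
⊞≋⊞∙∘⊛∙
⊞⊞⊞⊞⊞⊞⊞

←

???????
?∘∘∘∘⊞⊞
≋⊛≋∘∘∘≋
⊛∘⊛⊚∘≋∘
∘⊛∙∘∘≋⊛
∘⊞≋⊞∙∘⊛
⊞⊞⊞⊞⊞⊞⊞

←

???????
?⊛∘∘∘∘⊞
∘≋⊛≋∘∘∘
∙⊛∘⊚∘∘≋
∘∘⊛∙∘∘≋
∘∘⊞≋⊞∙∘
⊞⊞⊞⊞⊞⊞⊞

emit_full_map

∙⊛∙≋∘∙⊞∙?????????????
⊛⊛≋⊞⊛∙∘⊞∙⊞≋??⊛∘∘∘∘⊞⊞?
∘∘∘∙∘∘∙∘∘∘∘⊛∘≋⊛≋∘∘∘≋?
∘⊛∙⊛≋∘∙∘∘∘≋≋∙⊛∘⊚∘∘≋∘⊞
∘⊛∘⊛∘∘⊞⊞∘∙∘∙∘∘⊛∙∘∘≋⊛∙
∘∘∘≋∘∘≋∘∙∘⊛≋∘∘⊞≋⊞∙∘⊛∙

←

???????
?∙⊛∘∘∘∘
⊛∘≋⊛≋∘∘
≋∙⊛⊚⊛∘∘
∙∘∘⊛∙∘∘
≋∘∘⊞≋⊞∙
⊞⊞⊞⊞⊞⊞⊞

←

???????
≋∘∙⊛∘∘∘
∘⊛∘≋⊛≋∘
≋≋∙⊚∘⊛∘
∘∙∘∘⊛∙∘
⊛≋∘∘⊞≋⊞
⊞⊞⊞⊞⊞⊞⊞

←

???????
⊞≋∘∙⊛∘∘
∘∘⊛∘≋⊛≋
∘≋≋⊚⊛∘⊛
∙∘∙∘∘⊛∙
∘⊛≋∘∘⊞≋
⊞⊞⊞⊞⊞⊞⊞

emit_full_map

∙⊛∙≋∘∙⊞∙?????????????
⊛⊛≋⊞⊛∙∘⊞∙⊞≋∘∙⊛∘∘∘∘⊞⊞?
∘∘∘∙∘∘∙∘∘∘∘⊛∘≋⊛≋∘∘∘≋?
∘⊛∙⊛≋∘∙∘∘∘≋≋⊚⊛∘⊛∘∘≋∘⊞
∘⊛∘⊛∘∘⊞⊞∘∙∘∙∘∘⊛∙∘∘≋⊛∙
∘∘∘≋∘∘≋∘∙∘⊛≋∘∘⊞≋⊞∙∘⊛∙
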